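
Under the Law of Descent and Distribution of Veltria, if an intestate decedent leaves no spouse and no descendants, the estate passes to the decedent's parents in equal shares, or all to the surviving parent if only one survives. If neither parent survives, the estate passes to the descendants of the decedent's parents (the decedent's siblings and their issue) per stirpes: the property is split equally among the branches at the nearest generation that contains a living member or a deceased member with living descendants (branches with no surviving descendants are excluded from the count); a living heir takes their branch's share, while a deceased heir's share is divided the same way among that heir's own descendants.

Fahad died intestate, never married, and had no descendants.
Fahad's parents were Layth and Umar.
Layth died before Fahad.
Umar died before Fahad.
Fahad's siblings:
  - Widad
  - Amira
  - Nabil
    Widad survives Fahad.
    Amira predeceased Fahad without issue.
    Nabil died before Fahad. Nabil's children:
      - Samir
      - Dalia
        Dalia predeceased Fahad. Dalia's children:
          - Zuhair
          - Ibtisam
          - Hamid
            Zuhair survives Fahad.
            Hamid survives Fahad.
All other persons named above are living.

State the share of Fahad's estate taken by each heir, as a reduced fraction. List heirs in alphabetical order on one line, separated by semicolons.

Neither parent survives and there are no descendants, so the estate passes to Fahad's siblings and their issue per stirpes.
Amira left no surviving issue, so that branch lapses and is disregarded.
The estate is divided into 2 equal shares of 1/2 among Widad, Nabil.
Widad is living and takes 1/2.
Nabil predeceased; the 1/2 allotted to Nabil's branch passes to Nabil's issue by representation.
The 1/2 is divided into 2 equal shares of 1/4 among Samir, Dalia.
Samir is living and takes 1/4.
Dalia predeceased; the 1/4 allotted to Dalia's branch passes to Dalia's issue by representation.
The 1/4 is divided into 3 equal shares of 1/12 among Zuhair, Ibtisam, Hamid.
Zuhair is living and takes 1/12.
Ibtisam is living and takes 1/12.
Hamid is living and takes 1/12.

Hamid 1/12; Ibtisam 1/12; Samir 1/4; Widad 1/2; Zuhair 1/12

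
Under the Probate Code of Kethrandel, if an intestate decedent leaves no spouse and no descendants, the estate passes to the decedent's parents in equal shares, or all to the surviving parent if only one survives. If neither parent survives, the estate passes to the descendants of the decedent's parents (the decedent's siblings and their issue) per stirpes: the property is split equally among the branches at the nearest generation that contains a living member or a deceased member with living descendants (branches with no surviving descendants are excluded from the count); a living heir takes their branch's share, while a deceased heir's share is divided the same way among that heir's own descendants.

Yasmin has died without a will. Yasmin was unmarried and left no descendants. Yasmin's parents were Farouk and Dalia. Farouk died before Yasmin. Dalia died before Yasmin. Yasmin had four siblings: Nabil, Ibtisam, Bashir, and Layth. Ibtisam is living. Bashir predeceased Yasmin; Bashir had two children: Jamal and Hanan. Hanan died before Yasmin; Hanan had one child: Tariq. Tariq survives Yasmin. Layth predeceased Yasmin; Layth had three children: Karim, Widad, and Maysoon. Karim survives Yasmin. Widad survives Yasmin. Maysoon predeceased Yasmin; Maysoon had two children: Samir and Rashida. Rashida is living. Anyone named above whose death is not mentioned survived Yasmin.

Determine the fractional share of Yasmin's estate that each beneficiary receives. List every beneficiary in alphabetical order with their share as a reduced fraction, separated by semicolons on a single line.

Neither parent survives and there are no descendants, so the estate passes to Yasmin's siblings and their issue per stirpes.
The estate is divided into 4 equal shares of 1/4 among Nabil, Ibtisam, Bashir, Layth.
Nabil is living and takes 1/4.
Ibtisam is living and takes 1/4.
Bashir predeceased; the 1/4 allotted to Bashir's branch passes to Bashir's issue by representation.
The 1/4 is divided into 2 equal shares of 1/8 among Jamal, Hanan.
Jamal is living and takes 1/8.
Hanan predeceased; the 1/8 allotted to Hanan's branch passes to Hanan's issue by representation.
Tariq is the sole taker at this level and receives the full 1/8.
Layth predeceased; the 1/4 allotted to Layth's branch passes to Layth's issue by representation.
The 1/4 is divided into 3 equal shares of 1/12 among Karim, Widad, Maysoon.
Karim is living and takes 1/12.
Widad is living and takes 1/12.
Maysoon predeceased; the 1/12 allotted to Maysoon's branch passes to Maysoon's issue by representation.
The 1/12 is divided into 2 equal shares of 1/24 among Samir, Rashida.
Samir is living and takes 1/24.
Rashida is living and takes 1/24.

Ibtisam 1/4; Jamal 1/8; Karim 1/12; Nabil 1/4; Rashida 1/24; Samir 1/24; Tariq 1/8; Widad 1/12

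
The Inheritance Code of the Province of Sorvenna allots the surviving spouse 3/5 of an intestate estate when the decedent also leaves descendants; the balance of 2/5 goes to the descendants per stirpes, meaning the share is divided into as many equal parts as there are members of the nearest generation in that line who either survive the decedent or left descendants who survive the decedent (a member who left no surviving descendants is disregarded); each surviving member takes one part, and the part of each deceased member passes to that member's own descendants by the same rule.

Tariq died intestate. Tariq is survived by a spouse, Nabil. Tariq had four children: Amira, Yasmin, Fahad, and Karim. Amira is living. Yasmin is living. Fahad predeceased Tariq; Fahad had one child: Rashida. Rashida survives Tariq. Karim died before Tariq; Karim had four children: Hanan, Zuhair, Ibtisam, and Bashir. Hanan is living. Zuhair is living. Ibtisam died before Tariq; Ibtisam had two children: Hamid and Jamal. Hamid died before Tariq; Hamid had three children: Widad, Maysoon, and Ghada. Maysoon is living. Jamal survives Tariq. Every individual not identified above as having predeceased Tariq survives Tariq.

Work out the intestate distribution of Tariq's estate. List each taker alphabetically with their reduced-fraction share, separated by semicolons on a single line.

Nabil, as surviving spouse, takes 3/5.
The remaining 2/5 passes to Tariq's descendants per stirpes.
The 2/5 is divided into 4 equal shares of 1/10 among Amira, Yasmin, Fahad, Karim.
Amira is living and takes 1/10.
Yasmin is living and takes 1/10.
Fahad predeceased; the 1/10 allotted to Fahad's branch passes to Fahad's issue by representation.
Rashida is the sole taker at this level and receives the full 1/10.
Karim predeceased; the 1/10 allotted to Karim's branch passes to Karim's issue by representation.
The 1/10 is divided into 4 equal shares of 1/40 among Hanan, Zuhair, Ibtisam, Bashir.
Hanan is living and takes 1/40.
Zuhair is living and takes 1/40.
Ibtisam predeceased; the 1/40 allotted to Ibtisam's branch passes to Ibtisam's issue by representation.
The 1/40 is divided into 2 equal shares of 1/80 among Hamid, Jamal.
Hamid predeceased; the 1/80 allotted to Hamid's branch passes to Hamid's issue by representation.
The 1/80 is divided into 3 equal shares of 1/240 among Widad, Maysoon, Ghada.
Widad is living and takes 1/240.
Maysoon is living and takes 1/240.
Ghada is living and takes 1/240.
Jamal is living and takes 1/80.
Bashir is living and takes 1/40.

Amira 1/10; Bashir 1/40; Ghada 1/240; Hanan 1/40; Jamal 1/80; Maysoon 1/240; Nabil 3/5; Rashida 1/10; Widad 1/240; Yasmin 1/10; Zuhair 1/40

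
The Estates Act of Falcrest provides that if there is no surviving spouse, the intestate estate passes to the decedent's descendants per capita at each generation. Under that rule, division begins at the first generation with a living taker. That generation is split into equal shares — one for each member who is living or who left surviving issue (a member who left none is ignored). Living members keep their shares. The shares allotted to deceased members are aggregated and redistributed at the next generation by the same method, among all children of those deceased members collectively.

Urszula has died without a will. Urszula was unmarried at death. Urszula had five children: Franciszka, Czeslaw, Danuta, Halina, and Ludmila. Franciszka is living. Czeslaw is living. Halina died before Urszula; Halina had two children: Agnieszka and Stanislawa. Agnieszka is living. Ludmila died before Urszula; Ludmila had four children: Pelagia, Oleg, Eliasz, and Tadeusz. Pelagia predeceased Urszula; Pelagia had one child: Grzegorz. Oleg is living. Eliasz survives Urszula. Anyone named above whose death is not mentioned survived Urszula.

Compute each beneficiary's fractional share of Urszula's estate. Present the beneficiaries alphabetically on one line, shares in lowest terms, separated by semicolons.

There is no surviving spouse, so the entire estate passes to Urszula's descendants per capita at each generation.
At generation 1 (Franciszka, Czeslaw, Danuta, Halina, Ludmila) there are 5 shares of (1)/5 = 1/5 each.
Living: Franciszka, Czeslaw, and Danuta — each takes 1/5.
Deceased: Halina and Ludmila. Their combined 2/5 is pooled and carried to generation 2.
At generation 2 (Agnieszka, Stanislawa, Pelagia, Oleg, Eliasz, Tadeusz) there are 6 shares of (2/5)/6 = 1/15 each.
Living: Agnieszka, Stanislawa, Oleg, Eliasz, and Tadeusz — each takes 1/15.
Deceased: Pelagia. That 1/15 share is carried to generation 3.
At generation 3 (Grzegorz) there are 1 shares of (1/15)/1 = 1/15 each.
Living: Grzegorz — each takes 1/15.

Agnieszka 1/15; Czeslaw 1/5; Danuta 1/5; Eliasz 1/15; Franciszka 1/5; Grzegorz 1/15; Oleg 1/15; Stanislawa 1/15; Tadeusz 1/15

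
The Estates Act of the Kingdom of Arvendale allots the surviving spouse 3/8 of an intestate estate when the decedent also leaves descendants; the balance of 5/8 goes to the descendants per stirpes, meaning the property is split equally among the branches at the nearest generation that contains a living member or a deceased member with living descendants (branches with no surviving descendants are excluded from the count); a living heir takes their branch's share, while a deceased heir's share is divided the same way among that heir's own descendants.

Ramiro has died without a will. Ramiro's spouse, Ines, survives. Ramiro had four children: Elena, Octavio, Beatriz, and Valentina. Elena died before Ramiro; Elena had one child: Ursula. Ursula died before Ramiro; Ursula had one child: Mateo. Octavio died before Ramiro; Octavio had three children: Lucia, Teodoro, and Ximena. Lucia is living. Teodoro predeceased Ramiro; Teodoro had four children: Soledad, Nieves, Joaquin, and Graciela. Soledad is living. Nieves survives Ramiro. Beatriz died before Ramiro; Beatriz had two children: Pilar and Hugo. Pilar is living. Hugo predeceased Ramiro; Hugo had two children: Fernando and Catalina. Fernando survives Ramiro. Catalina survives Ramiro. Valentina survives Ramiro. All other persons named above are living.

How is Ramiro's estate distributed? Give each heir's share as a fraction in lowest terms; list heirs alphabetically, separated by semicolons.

Catalina 5/128; Fernando 5/128; Graciela 5/384; Ines 3/8; Joaquin 5/384; Lucia 5/96; Mateo 5/32; Nieves 5/384; Pilar 5/64; Soledad 5/384; Valentina 5/32; Ximena 5/96

Ines, as surviving spouse, takes 3/8.
The remaining 5/8 passes to Ramiro's descendants per stirpes.
The 5/8 is divided into 4 equal shares of 5/32 among Elena, Octavio, Beatriz, Valentina.
Elena predeceased; the 5/32 allotted to Elena's branch passes to Elena's issue by representation.
Ursula's line is the sole branch at this level, so the full 5/32 passes to Ursula's issue by representation.
Mateo is the sole taker at this level and receives the full 5/32.
Octavio predeceased; the 5/32 allotted to Octavio's branch passes to Octavio's issue by representation.
The 5/32 is divided into 3 equal shares of 5/96 among Lucia, Teodoro, Ximena.
Lucia is living and takes 5/96.
Teodoro predeceased; the 5/96 allotted to Teodoro's branch passes to Teodoro's issue by representation.
The 5/96 is divided into 4 equal shares of 5/384 among Soledad, Nieves, Joaquin, Graciela.
Soledad is living and takes 5/384.
Nieves is living and takes 5/384.
Joaquin is living and takes 5/384.
Graciela is living and takes 5/384.
Ximena is living and takes 5/96.
Beatriz predeceased; the 5/32 allotted to Beatriz's branch passes to Beatriz's issue by representation.
The 5/32 is divided into 2 equal shares of 5/64 among Pilar, Hugo.
Pilar is living and takes 5/64.
Hugo predeceased; the 5/64 allotted to Hugo's branch passes to Hugo's issue by representation.
The 5/64 is divided into 2 equal shares of 5/128 among Fernando, Catalina.
Fernando is living and takes 5/128.
Catalina is living and takes 5/128.
Valentina is living and takes 5/32.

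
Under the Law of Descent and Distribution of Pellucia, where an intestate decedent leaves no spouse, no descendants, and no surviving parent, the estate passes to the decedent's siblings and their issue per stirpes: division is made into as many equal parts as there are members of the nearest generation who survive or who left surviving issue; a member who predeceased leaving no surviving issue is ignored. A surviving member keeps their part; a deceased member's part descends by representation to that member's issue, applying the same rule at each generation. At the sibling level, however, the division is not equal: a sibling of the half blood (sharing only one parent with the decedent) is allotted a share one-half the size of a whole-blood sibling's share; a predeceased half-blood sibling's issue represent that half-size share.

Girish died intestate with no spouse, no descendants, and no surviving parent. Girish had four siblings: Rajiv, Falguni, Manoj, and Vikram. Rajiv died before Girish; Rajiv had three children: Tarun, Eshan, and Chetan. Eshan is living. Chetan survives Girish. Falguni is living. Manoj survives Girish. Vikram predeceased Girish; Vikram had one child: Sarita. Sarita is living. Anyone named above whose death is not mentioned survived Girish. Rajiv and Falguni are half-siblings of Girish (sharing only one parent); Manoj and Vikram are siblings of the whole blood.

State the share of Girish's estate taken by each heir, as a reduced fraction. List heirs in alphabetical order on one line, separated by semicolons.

Chetan 1/18; Eshan 1/18; Falguni 1/6; Manoj 1/3; Sarita 1/3; Tarun 1/18

No spouse, descendants, or parent survives, so the estate passes to Girish's siblings per stirpes.
Half-blood siblings count for one-half the weight of whole-blood siblings at the initial division.
Dividing 1 in proportion to weights (total weight 3): Rajiv (weight 1/2) → 1/6; Falguni (weight 1/2) → 1/6; Manoj (weight 1) → 1/3; Vikram (weight 1) → 1/3.
Rajiv predeceased; the 1/6 allotted to Rajiv's branch passes to Rajiv's issue by representation.
The 1/6 is divided into 3 equal shares of 1/18 among Tarun, Eshan, Chetan.
Tarun is living and takes 1/18.
Eshan is living and takes 1/18.
Chetan is living and takes 1/18.
Falguni is living and takes 1/6.
Manoj is living and takes 1/3.
Vikram predeceased; the 1/3 allotted to Vikram's branch passes to Vikram's issue by representation.
Sarita is the sole taker at this level and receives the full 1/3.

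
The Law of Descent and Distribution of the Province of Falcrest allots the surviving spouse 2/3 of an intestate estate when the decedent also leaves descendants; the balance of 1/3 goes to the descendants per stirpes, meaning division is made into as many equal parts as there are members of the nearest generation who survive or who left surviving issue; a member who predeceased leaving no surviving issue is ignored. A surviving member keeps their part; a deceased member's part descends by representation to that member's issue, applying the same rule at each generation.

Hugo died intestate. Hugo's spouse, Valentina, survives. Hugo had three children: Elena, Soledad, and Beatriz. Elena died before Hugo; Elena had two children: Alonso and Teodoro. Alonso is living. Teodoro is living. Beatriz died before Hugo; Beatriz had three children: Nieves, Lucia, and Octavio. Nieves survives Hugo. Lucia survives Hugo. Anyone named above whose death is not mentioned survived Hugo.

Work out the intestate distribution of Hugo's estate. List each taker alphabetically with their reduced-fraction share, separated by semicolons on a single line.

Alonso 1/18; Lucia 1/27; Nieves 1/27; Octavio 1/27; Soledad 1/9; Teodoro 1/18; Valentina 2/3

Valentina, as surviving spouse, takes 2/3.
The remaining 1/3 passes to Hugo's descendants per stirpes.
The 1/3 is divided into 3 equal shares of 1/9 among Elena, Soledad, Beatriz.
Elena predeceased; the 1/9 allotted to Elena's branch passes to Elena's issue by representation.
The 1/9 is divided into 2 equal shares of 1/18 among Alonso, Teodoro.
Alonso is living and takes 1/18.
Teodoro is living and takes 1/18.
Soledad is living and takes 1/9.
Beatriz predeceased; the 1/9 allotted to Beatriz's branch passes to Beatriz's issue by representation.
The 1/9 is divided into 3 equal shares of 1/27 among Nieves, Lucia, Octavio.
Nieves is living and takes 1/27.
Lucia is living and takes 1/27.
Octavio is living and takes 1/27.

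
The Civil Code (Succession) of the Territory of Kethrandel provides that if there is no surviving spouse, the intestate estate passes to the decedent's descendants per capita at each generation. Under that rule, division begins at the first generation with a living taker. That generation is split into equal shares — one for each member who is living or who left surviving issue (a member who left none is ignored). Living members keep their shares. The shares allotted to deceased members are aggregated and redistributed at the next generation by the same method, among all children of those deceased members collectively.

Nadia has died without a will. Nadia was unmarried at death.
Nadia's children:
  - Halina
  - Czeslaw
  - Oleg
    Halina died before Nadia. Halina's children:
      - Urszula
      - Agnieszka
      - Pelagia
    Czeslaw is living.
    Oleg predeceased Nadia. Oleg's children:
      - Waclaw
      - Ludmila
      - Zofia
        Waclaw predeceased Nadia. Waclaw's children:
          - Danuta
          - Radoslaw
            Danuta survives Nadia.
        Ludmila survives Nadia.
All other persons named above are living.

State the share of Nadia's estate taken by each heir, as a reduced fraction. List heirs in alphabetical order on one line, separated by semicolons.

Agnieszka 1/9; Czeslaw 1/3; Danuta 1/18; Ludmila 1/9; Pelagia 1/9; Radoslaw 1/18; Urszula 1/9; Zofia 1/9

There is no surviving spouse, so the entire estate passes to Nadia's descendants per capita at each generation.
At generation 1 (Halina, Czeslaw, Oleg) there are 3 shares of (1)/3 = 1/3 each.
Living: Czeslaw — each takes 1/3.
Deceased: Halina and Oleg. Their combined 2/3 is pooled and carried to generation 2.
At generation 2 (Urszula, Agnieszka, Pelagia, Waclaw, Ludmila, Zofia) there are 6 shares of (2/3)/6 = 1/9 each.
Living: Urszula, Agnieszka, Pelagia, Ludmila, and Zofia — each takes 1/9.
Deceased: Waclaw. That 1/9 share is carried to generation 3.
At generation 3 (Danuta, Radoslaw) there are 2 shares of (1/9)/2 = 1/18 each.
Living: Danuta and Radoslaw — each takes 1/18.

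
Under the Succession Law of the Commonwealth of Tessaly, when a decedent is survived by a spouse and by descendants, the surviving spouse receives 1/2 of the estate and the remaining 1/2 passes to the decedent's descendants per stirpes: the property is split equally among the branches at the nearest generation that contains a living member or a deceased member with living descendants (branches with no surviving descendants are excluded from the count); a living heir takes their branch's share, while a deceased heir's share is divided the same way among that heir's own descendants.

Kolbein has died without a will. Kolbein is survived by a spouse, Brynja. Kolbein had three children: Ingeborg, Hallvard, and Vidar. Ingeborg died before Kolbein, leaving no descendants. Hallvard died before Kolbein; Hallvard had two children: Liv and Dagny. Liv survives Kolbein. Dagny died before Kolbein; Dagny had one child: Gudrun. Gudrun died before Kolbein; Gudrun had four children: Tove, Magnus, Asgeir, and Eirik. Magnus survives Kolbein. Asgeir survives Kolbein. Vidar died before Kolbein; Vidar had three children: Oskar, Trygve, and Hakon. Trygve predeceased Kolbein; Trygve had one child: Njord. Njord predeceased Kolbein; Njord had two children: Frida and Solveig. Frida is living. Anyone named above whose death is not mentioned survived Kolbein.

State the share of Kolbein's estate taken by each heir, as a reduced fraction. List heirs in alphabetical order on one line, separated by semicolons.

Asgeir 1/32; Brynja 1/2; Eirik 1/32; Frida 1/24; Hakon 1/12; Liv 1/8; Magnus 1/32; Oskar 1/12; Solveig 1/24; Tove 1/32

Brynja, as surviving spouse, takes 1/2.
The remaining 1/2 passes to Kolbein's descendants per stirpes.
Ingeborg left no surviving issue, so that branch lapses and is disregarded.
The 1/2 is divided into 2 equal shares of 1/4 among Hallvard, Vidar.
Hallvard predeceased; the 1/4 allotted to Hallvard's branch passes to Hallvard's issue by representation.
The 1/4 is divided into 2 equal shares of 1/8 among Liv, Dagny.
Liv is living and takes 1/8.
Dagny predeceased; the 1/8 allotted to Dagny's branch passes to Dagny's issue by representation.
Gudrun's line is the sole branch at this level, so the full 1/8 passes to Gudrun's issue by representation.
The 1/8 is divided into 4 equal shares of 1/32 among Tove, Magnus, Asgeir, Eirik.
Tove is living and takes 1/32.
Magnus is living and takes 1/32.
Asgeir is living and takes 1/32.
Eirik is living and takes 1/32.
Vidar predeceased; the 1/4 allotted to Vidar's branch passes to Vidar's issue by representation.
The 1/4 is divided into 3 equal shares of 1/12 among Oskar, Trygve, Hakon.
Oskar is living and takes 1/12.
Trygve predeceased; the 1/12 allotted to Trygve's branch passes to Trygve's issue by representation.
Njord's line is the sole branch at this level, so the full 1/12 passes to Njord's issue by representation.
The 1/12 is divided into 2 equal shares of 1/24 among Frida, Solveig.
Frida is living and takes 1/24.
Solveig is living and takes 1/24.
Hakon is living and takes 1/12.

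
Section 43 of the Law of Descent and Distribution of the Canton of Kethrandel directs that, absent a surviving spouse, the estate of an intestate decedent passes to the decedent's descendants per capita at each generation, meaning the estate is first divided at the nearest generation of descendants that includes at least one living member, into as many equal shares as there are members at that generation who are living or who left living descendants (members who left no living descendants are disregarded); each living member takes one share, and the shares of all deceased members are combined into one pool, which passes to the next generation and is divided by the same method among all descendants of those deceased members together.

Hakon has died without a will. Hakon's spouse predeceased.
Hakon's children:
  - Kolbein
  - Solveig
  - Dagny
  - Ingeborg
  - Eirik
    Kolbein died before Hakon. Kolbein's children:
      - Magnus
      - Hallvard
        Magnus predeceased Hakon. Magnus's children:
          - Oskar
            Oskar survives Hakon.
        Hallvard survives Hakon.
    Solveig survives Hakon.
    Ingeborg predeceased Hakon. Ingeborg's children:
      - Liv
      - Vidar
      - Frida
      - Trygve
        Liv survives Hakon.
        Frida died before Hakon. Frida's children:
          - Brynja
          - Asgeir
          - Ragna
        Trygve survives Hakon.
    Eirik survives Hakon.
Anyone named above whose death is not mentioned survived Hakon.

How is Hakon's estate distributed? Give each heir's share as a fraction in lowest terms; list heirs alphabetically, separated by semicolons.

There is no surviving spouse, so the entire estate passes to Hakon's descendants per capita at each generation.
At generation 1 (Kolbein, Solveig, Dagny, Ingeborg, Eirik) there are 5 shares of (1)/5 = 1/5 each.
Living: Solveig, Dagny, and Eirik — each takes 1/5.
Deceased: Kolbein and Ingeborg. Their combined 2/5 is pooled and carried to generation 2.
At generation 2 (Magnus, Hallvard, Liv, Vidar, Frida, Trygve) there are 6 shares of (2/5)/6 = 1/15 each.
Living: Hallvard, Liv, Vidar, and Trygve — each takes 1/15.
Deceased: Magnus and Frida. Their combined 2/15 is pooled and carried to generation 3.
At generation 3 (Oskar, Brynja, Asgeir, Ragna) there are 4 shares of (2/15)/4 = 1/30 each.
Living: Oskar, Brynja, Asgeir, and Ragna — each takes 1/30.

Asgeir 1/30; Brynja 1/30; Dagny 1/5; Eirik 1/5; Hallvard 1/15; Liv 1/15; Oskar 1/30; Ragna 1/30; Solveig 1/5; Trygve 1/15; Vidar 1/15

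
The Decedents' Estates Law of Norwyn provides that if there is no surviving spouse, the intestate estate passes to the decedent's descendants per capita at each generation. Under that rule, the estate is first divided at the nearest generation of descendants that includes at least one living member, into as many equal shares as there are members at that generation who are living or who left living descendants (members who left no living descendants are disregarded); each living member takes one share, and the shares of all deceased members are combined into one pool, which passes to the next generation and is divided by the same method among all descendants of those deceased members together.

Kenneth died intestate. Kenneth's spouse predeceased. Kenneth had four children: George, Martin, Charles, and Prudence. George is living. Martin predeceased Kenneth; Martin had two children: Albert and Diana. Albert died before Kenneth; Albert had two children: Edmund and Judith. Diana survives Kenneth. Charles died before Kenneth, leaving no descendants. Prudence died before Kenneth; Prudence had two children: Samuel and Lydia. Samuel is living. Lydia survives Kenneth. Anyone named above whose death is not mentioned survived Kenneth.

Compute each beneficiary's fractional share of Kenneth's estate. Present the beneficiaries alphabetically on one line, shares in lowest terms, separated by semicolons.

There is no surviving spouse, so the entire estate passes to Kenneth's descendants per capita at each generation.
At generation 1 (George, Martin, Prudence) there are 3 shares of (1)/3 = 1/3 each.
Living: George — each takes 1/3.
Deceased: Martin and Prudence. Their combined 2/3 is pooled and carried to generation 2.
At generation 2 (Albert, Diana, Samuel, Lydia) there are 4 shares of (2/3)/4 = 1/6 each.
Living: Diana, Samuel, and Lydia — each takes 1/6.
Deceased: Albert. That 1/6 share is carried to generation 3.
At generation 3 (Edmund, Judith) there are 2 shares of (1/6)/2 = 1/12 each.
Living: Edmund and Judith — each takes 1/12.

Diana 1/6; Edmund 1/12; George 1/3; Judith 1/12; Lydia 1/6; Samuel 1/6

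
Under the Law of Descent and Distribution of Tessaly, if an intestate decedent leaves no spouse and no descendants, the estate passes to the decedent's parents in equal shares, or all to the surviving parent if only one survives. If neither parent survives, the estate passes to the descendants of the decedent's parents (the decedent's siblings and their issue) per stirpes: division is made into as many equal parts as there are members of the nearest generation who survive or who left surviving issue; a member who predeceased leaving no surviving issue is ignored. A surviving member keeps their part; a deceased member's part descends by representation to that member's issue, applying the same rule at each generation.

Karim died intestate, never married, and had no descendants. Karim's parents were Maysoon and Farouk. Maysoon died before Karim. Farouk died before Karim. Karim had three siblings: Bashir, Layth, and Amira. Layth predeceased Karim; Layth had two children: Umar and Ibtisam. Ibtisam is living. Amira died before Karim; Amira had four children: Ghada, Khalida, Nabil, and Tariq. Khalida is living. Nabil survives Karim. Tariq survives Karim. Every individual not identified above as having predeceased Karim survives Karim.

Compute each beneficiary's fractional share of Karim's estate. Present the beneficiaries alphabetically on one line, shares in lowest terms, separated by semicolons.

Bashir 1/3; Ghada 1/12; Ibtisam 1/6; Khalida 1/12; Nabil 1/12; Tariq 1/12; Umar 1/6

Neither parent survives and there are no descendants, so the estate passes to Karim's siblings and their issue per stirpes.
The estate is divided into 3 equal shares of 1/3 among Bashir, Layth, Amira.
Bashir is living and takes 1/3.
Layth predeceased; the 1/3 allotted to Layth's branch passes to Layth's issue by representation.
The 1/3 is divided into 2 equal shares of 1/6 among Umar, Ibtisam.
Umar is living and takes 1/6.
Ibtisam is living and takes 1/6.
Amira predeceased; the 1/3 allotted to Amira's branch passes to Amira's issue by representation.
The 1/3 is divided into 4 equal shares of 1/12 among Ghada, Khalida, Nabil, Tariq.
Ghada is living and takes 1/12.
Khalida is living and takes 1/12.
Nabil is living and takes 1/12.
Tariq is living and takes 1/12.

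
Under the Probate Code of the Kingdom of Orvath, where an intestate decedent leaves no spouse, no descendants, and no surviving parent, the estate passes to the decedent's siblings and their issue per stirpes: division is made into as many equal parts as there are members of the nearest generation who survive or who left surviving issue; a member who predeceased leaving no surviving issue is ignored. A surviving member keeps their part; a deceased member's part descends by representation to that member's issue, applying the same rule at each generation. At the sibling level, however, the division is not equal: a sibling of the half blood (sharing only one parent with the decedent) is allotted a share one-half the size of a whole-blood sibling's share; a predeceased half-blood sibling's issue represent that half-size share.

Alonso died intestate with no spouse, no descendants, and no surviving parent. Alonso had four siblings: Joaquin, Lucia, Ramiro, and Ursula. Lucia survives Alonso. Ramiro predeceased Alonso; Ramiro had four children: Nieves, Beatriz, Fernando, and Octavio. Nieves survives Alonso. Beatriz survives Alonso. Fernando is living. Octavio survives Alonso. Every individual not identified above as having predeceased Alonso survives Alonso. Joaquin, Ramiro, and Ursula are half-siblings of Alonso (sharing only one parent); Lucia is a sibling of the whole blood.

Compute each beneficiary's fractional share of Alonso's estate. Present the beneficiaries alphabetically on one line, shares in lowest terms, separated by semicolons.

No spouse, descendants, or parent survives, so the estate passes to Alonso's siblings per stirpes.
Half-blood siblings count for one-half the weight of whole-blood siblings at the initial division.
Dividing 1 in proportion to weights (total weight 5/2): Joaquin (weight 1/2) → 1/5; Lucia (weight 1) → 2/5; Ramiro (weight 1/2) → 1/5; Ursula (weight 1/2) → 1/5.
Joaquin is living and takes 1/5.
Lucia is living and takes 2/5.
Ramiro predeceased; the 1/5 allotted to Ramiro's branch passes to Ramiro's issue by representation.
The 1/5 is divided into 4 equal shares of 1/20 among Nieves, Beatriz, Fernando, Octavio.
Nieves is living and takes 1/20.
Beatriz is living and takes 1/20.
Fernando is living and takes 1/20.
Octavio is living and takes 1/20.
Ursula is living and takes 1/5.

Beatriz 1/20; Fernando 1/20; Joaquin 1/5; Lucia 2/5; Nieves 1/20; Octavio 1/20; Ursula 1/5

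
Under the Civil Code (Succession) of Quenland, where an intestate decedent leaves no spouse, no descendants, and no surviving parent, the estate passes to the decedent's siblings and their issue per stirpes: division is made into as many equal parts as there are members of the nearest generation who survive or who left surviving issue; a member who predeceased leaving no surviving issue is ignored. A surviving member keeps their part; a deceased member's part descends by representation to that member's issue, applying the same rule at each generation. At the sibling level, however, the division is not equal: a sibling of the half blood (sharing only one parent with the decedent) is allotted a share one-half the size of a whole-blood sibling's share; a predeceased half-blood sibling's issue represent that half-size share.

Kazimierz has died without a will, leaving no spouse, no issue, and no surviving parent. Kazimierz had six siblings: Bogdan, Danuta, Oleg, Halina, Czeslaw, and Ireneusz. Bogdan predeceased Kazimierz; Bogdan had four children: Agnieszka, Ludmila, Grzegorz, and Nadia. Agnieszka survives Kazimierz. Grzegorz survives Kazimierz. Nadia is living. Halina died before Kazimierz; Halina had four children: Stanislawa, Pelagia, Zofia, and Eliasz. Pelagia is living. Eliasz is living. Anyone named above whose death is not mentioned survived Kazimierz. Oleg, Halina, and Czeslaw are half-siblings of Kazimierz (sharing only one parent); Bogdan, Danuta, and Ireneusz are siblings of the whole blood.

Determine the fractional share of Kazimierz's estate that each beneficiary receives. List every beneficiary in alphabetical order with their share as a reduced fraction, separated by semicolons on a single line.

Agnieszka 1/18; Czeslaw 1/9; Danuta 2/9; Eliasz 1/36; Grzegorz 1/18; Ireneusz 2/9; Ludmila 1/18; Nadia 1/18; Oleg 1/9; Pelagia 1/36; Stanislawa 1/36; Zofia 1/36

No spouse, descendants, or parent survives, so the estate passes to Kazimierz's siblings per stirpes.
Half-blood siblings count for one-half the weight of whole-blood siblings at the initial division.
Dividing 1 in proportion to weights (total weight 9/2): Bogdan (weight 1) → 2/9; Danuta (weight 1) → 2/9; Oleg (weight 1/2) → 1/9; Halina (weight 1/2) → 1/9; Czeslaw (weight 1/2) → 1/9; Ireneusz (weight 1) → 2/9.
Bogdan predeceased; the 2/9 allotted to Bogdan's branch passes to Bogdan's issue by representation.
The 2/9 is divided into 4 equal shares of 1/18 among Agnieszka, Ludmila, Grzegorz, Nadia.
Agnieszka is living and takes 1/18.
Ludmila is living and takes 1/18.
Grzegorz is living and takes 1/18.
Nadia is living and takes 1/18.
Danuta is living and takes 2/9.
Oleg is living and takes 1/9.
Halina predeceased; the 1/9 allotted to Halina's branch passes to Halina's issue by representation.
The 1/9 is divided into 4 equal shares of 1/36 among Stanislawa, Pelagia, Zofia, Eliasz.
Stanislawa is living and takes 1/36.
Pelagia is living and takes 1/36.
Zofia is living and takes 1/36.
Eliasz is living and takes 1/36.
Czeslaw is living and takes 1/9.
Ireneusz is living and takes 2/9.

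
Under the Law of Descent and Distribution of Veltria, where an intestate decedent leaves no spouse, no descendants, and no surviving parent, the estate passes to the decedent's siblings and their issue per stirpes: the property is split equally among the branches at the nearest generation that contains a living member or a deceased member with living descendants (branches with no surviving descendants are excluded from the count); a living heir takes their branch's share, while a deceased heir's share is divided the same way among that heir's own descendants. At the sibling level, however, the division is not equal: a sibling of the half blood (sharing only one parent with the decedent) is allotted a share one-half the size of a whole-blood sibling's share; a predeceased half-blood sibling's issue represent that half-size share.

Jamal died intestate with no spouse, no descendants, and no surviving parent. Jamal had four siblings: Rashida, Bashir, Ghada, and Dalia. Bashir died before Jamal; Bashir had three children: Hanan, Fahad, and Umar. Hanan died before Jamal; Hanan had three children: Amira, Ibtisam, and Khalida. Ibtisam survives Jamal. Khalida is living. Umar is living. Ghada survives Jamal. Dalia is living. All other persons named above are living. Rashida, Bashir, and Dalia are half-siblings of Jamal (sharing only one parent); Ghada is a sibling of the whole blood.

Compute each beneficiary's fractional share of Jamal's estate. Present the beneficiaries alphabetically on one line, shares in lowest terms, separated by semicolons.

Amira 1/45; Dalia 1/5; Fahad 1/15; Ghada 2/5; Ibtisam 1/45; Khalida 1/45; Rashida 1/5; Umar 1/15

No spouse, descendants, or parent survives, so the estate passes to Jamal's siblings per stirpes.
Half-blood siblings count for one-half the weight of whole-blood siblings at the initial division.
Dividing 1 in proportion to weights (total weight 5/2): Rashida (weight 1/2) → 1/5; Bashir (weight 1/2) → 1/5; Ghada (weight 1) → 2/5; Dalia (weight 1/2) → 1/5.
Rashida is living and takes 1/5.
Bashir predeceased; the 1/5 allotted to Bashir's branch passes to Bashir's issue by representation.
The 1/5 is divided into 3 equal shares of 1/15 among Hanan, Fahad, Umar.
Hanan predeceased; the 1/15 allotted to Hanan's branch passes to Hanan's issue by representation.
The 1/15 is divided into 3 equal shares of 1/45 among Amira, Ibtisam, Khalida.
Amira is living and takes 1/45.
Ibtisam is living and takes 1/45.
Khalida is living and takes 1/45.
Fahad is living and takes 1/15.
Umar is living and takes 1/15.
Ghada is living and takes 2/5.
Dalia is living and takes 1/5.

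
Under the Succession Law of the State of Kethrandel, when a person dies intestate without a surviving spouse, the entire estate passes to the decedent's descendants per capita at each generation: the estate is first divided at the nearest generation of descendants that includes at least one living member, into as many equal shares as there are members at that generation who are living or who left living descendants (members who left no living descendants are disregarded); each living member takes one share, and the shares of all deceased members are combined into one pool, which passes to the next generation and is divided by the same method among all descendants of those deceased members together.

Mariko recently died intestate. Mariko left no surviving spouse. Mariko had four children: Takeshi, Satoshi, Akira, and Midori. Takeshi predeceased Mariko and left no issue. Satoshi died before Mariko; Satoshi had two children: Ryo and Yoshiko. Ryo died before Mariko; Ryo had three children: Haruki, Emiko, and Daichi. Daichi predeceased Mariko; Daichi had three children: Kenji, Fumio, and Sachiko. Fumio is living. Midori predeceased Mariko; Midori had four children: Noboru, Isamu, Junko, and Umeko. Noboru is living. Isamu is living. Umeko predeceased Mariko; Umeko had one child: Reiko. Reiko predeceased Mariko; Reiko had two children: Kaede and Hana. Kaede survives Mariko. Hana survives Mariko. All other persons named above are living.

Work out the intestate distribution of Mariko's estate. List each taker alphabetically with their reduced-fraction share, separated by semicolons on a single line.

Akira 1/3; Emiko 1/18; Fumio 1/45; Hana 1/45; Haruki 1/18; Isamu 1/9; Junko 1/9; Kaede 1/45; Kenji 1/45; Noboru 1/9; Sachiko 1/45; Yoshiko 1/9

There is no surviving spouse, so the entire estate passes to Mariko's descendants per capita at each generation.
At generation 1 (Satoshi, Akira, Midori) there are 3 shares of (1)/3 = 1/3 each.
Living: Akira — each takes 1/3.
Deceased: Satoshi and Midori. Their combined 2/3 is pooled and carried to generation 2.
At generation 2 (Ryo, Yoshiko, Noboru, Isamu, Junko, Umeko) there are 6 shares of (2/3)/6 = 1/9 each.
Living: Yoshiko, Noboru, Isamu, and Junko — each takes 1/9.
Deceased: Ryo and Umeko. Their combined 2/9 is pooled and carried to generation 3.
At generation 3 (Haruki, Emiko, Daichi, Reiko) there are 4 shares of (2/9)/4 = 1/18 each.
Living: Haruki and Emiko — each takes 1/18.
Deceased: Daichi and Reiko. Their combined 1/9 is pooled and carried to generation 4.
At generation 4 (Kenji, Fumio, Sachiko, Kaede, Hana) there are 5 shares of (1/9)/5 = 1/45 each.
Living: Kenji, Fumio, Sachiko, Kaede, and Hana — each takes 1/45.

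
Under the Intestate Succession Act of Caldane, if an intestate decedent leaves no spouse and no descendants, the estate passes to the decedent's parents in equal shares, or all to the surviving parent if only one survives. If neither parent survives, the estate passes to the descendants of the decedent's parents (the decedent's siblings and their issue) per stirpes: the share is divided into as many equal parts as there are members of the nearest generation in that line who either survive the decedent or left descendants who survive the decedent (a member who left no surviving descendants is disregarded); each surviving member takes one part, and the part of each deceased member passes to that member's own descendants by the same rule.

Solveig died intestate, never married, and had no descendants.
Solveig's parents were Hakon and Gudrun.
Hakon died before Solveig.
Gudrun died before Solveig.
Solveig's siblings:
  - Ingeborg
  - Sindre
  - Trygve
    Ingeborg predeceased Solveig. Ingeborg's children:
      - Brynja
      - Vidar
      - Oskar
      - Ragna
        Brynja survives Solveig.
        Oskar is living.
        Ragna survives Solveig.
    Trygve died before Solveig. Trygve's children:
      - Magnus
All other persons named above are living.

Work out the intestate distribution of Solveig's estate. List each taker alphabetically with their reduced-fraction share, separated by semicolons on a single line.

Neither parent survives and there are no descendants, so the estate passes to Solveig's siblings and their issue per stirpes.
The estate is divided into 3 equal shares of 1/3 among Ingeborg, Sindre, Trygve.
Ingeborg predeceased; the 1/3 allotted to Ingeborg's branch passes to Ingeborg's issue by representation.
The 1/3 is divided into 4 equal shares of 1/12 among Brynja, Vidar, Oskar, Ragna.
Brynja is living and takes 1/12.
Vidar is living and takes 1/12.
Oskar is living and takes 1/12.
Ragna is living and takes 1/12.
Sindre is living and takes 1/3.
Trygve predeceased; the 1/3 allotted to Trygve's branch passes to Trygve's issue by representation.
Magnus is the sole taker at this level and receives the full 1/3.

Brynja 1/12; Magnus 1/3; Oskar 1/12; Ragna 1/12; Sindre 1/3; Vidar 1/12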